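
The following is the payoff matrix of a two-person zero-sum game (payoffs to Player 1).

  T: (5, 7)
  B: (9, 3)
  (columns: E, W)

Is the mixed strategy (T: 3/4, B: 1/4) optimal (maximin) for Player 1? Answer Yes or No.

Yes

Against E this mix gives (3/4)·5 + (1/4)·9 = 6.
Against W this mix gives (3/4)·7 + (1/4)·3 = 6.
All of Player 2's active replies (E, W) yield 6, and no column does worse for Player 1. The mix makes Player 2 indifferent and guarantees 6, so it is optimal.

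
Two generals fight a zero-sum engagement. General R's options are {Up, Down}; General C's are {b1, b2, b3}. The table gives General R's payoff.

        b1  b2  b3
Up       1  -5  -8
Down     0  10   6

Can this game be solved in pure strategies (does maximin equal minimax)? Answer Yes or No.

No

Row minima: Up → -8, Down → 0; maximin = 0.
Column maxima: b1 → 1, b2 → 10, b3 → 6; minimax = 1.
0 ≠ 1, so no pure-strategy equilibrium exists.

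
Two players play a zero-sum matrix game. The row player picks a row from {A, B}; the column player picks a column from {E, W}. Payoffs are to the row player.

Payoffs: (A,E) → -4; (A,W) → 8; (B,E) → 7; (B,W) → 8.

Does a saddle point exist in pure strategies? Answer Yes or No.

Yes

Row minima: A → -4, B → 7; maximin = 7.
Column maxima: E → 7, W → 8; minimax = 7.
maximin = minimax = 7, so a saddle point exists.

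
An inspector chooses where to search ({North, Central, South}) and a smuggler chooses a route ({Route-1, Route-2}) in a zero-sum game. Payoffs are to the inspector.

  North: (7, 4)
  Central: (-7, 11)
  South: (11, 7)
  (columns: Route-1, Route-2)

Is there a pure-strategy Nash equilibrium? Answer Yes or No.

Row minima: North → 4, Central → -7, South → 7; maximin = 7.
Column maxima: Route-1 → 11, Route-2 → 11; minimax = 11.
7 ≠ 11, so no pure-strategy equilibrium exists.

No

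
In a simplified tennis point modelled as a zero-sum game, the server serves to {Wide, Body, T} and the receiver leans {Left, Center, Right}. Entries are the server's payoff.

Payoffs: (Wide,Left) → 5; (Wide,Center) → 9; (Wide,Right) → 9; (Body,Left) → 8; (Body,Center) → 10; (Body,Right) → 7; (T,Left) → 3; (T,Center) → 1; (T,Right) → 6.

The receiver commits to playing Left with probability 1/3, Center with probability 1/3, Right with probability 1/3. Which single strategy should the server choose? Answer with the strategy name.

Body

Expected payoff of Wide: (1/3)·5 + (1/3)·9 + (1/3)·9 = 23/3.
Expected payoff of Body: (1/3)·8 + (1/3)·10 + (1/3)·7 = 25/3.
Expected payoff of T: (1/3)·3 + (1/3)·1 + (1/3)·6 = 10/3.
The largest is 25/3, so the server's best response is Body.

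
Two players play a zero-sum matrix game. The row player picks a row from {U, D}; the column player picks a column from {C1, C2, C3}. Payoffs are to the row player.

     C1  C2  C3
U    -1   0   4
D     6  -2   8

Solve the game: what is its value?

Row minima: U → -1, D → -2; maximin = -1.
Column maxima: C1 → 6, C2 → 0, C3 → 8; minimax = 0.
-1 ≠ 0, so there is no saddle point; optimal play is mixed.
C3 is strictly dominated by C1 (it gives the row player strictly more in every row), so the column player never plays it.
On the remaining 2×2 (U, D vs C1, C2):
Let the row player play U with probability p. Expected payoff against C1: (-1)p + 6(1−p) = −7p + 6; against C2: 0p + (-2)(1−p) = 2p − 2.
Setting these equal: −7p + 6 = 2p − 2 ⇒ −9p = -8 ⇒ p = 8/9, and the value is (-7)·(8/9) + 6 = -2/9.
For the column player: with q = P(C1), equating U's and D's payoffs gives −q = 8q − 2 ⇒ q = 2/9.

-2/9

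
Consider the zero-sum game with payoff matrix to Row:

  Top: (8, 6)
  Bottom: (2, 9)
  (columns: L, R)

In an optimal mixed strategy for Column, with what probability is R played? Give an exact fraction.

2/3

Row minima: Top → 6, Bottom → 2; maximin = 6.
Column maxima: L → 8, R → 9; minimax = 8.
6 ≠ 8, so there is no saddle point; optimal play is mixed.
Let Row play Top with probability p. Expected payoff against L: 8p + 2(1−p) = 6p + 2; against R: 6p + 9(1−p) = −3p + 9.
Setting these equal: 6p + 2 = −3p + 9 ⇒ 9p = 7 ⇒ p = 7/9, and the value is (6)·(7/9) + 2 = 20/3.
For Column: with q = P(L), equating Top's and Bottom's payoffs gives 2q + 6 = −7q + 9 ⇒ q = 1/3.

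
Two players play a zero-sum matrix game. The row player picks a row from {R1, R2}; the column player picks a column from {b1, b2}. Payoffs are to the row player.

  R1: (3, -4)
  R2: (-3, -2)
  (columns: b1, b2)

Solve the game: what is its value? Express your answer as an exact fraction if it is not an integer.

-9/4

Row minima: R1 → -4, R2 → -3; maximin = -3.
Column maxima: b1 → 3, b2 → -2; minimax = -2.
-3 ≠ -2, so there is no saddle point; optimal play is mixed.
Let the row player play R1 with probability p. Expected payoff against b1: 3p + (-3)(1−p) = 6p − 3; against b2: (-4)p + (-2)(1−p) = −2p − 2.
Setting these equal: 6p − 3 = −2p − 2 ⇒ 8p = 1 ⇒ p = 1/8, and the value is (6)·(1/8) − 3 = -9/4.
For the column player: with q = P(b1), equating R1's and R2's payoffs gives 7q − 4 = −q − 2 ⇒ q = 1/4.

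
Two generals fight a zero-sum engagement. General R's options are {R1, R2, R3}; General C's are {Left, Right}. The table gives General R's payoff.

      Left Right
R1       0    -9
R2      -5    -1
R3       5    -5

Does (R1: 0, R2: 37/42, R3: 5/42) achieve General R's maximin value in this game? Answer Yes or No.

Against Left this mix gives (37/42)·(-5) + (5/42)·5 = -80/21.
Against Right this mix gives (37/42)·(-1) + (5/42)·(-5) = -31/21.
General C will play Left, holding General R to -80/21. Shifting weight toward the row that does better against Left would raise this floor (the equalizing mix achieves -15/7 against both Left and Right), so the proposed strategy is not optimal.

No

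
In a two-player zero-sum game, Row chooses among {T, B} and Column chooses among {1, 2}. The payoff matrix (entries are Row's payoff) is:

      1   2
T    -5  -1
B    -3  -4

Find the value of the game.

-17/5

Row minima: T → -5, B → -4; maximin = -4.
Column maxima: 1 → -3, 2 → -1; minimax = -3.
-4 ≠ -3, so there is no saddle point; optimal play is mixed.
Let Row play T with probability p. Expected payoff against 1: (-5)p + (-3)(1−p) = −2p − 3; against 2: (-1)p + (-4)(1−p) = 3p − 4.
Setting these equal: −2p − 3 = 3p − 4 ⇒ −5p = -1 ⇒ p = 1/5, and the value is (-2)·(1/5) − 3 = -17/5.
For Column: with q = P(1), equating T's and B's payoffs gives −4q − 1 = q − 4 ⇒ q = 3/5.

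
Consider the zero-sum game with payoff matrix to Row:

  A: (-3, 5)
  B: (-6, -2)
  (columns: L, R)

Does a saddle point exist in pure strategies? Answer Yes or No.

Yes

Row minima: A → -3, B → -6; maximin = -3.
Column maxima: L → -3, R → 5; minimax = -3.
maximin = minimax = -3, so a saddle point exists.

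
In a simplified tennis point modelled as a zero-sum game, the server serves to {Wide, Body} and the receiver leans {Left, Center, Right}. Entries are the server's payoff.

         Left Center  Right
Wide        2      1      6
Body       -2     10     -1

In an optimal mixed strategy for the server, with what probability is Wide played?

12/13

Row minima: Wide → 1, Body → -2; maximin = 1.
Column maxima: Left → 2, Center → 10, Right → 6; minimax = 2.
1 ≠ 2, so there is no saddle point; optimal play is mixed.
Right is strictly dominated by Left (it gives the server strictly more in every row), so the receiver never plays it.
On the remaining 2×2 (Wide, Body vs Left, Center):
Let the server play Wide with probability p. Expected payoff against Left: 2p + (-2)(1−p) = 4p − 2; against Center: 1p + 10(1−p) = −9p + 10.
Setting these equal: 4p − 2 = −9p + 10 ⇒ 13p = 12 ⇒ p = 12/13, and the value is (4)·(12/13) − 2 = 22/13.
For the receiver: with q = P(Left), equating Wide's and Body's payoffs gives q + 1 = −12q + 10 ⇒ q = 9/13.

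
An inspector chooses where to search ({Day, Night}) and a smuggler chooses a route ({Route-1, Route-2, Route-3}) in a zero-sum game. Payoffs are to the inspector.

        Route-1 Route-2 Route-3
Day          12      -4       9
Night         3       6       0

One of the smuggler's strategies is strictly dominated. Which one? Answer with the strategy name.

Route-1

Route-3 holds the inspector's payoff strictly below Route-1 in every row: 9 < 12, 0 < 3.
So Route-1 is strictly dominated for the smuggler.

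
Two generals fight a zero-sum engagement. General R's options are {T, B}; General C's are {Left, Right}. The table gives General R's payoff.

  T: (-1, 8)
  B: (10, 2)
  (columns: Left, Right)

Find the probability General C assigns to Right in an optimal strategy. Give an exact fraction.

Row minima: T → -1, B → 2; maximin = 2.
Column maxima: Left → 10, Right → 8; minimax = 8.
2 ≠ 8, so there is no saddle point; optimal play is mixed.
Let General R play T with probability p. Expected payoff against Left: (-1)p + 10(1−p) = −11p + 10; against Right: 8p + 2(1−p) = 6p + 2.
Setting these equal: −11p + 10 = 6p + 2 ⇒ −17p = -8 ⇒ p = 8/17, and the value is (-11)·(8/17) + 10 = 82/17.
For General C: with q = P(Left), equating T's and B's payoffs gives −9q + 8 = 8q + 2 ⇒ q = 6/17.

11/17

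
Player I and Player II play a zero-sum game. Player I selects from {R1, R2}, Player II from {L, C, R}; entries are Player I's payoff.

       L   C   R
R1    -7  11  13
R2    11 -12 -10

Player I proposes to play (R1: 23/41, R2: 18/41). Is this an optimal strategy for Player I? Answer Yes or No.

Yes

Against L this mix gives (23/41)·(-7) + (18/41)·11 = 37/41.
Against C this mix gives (23/41)·11 + (18/41)·(-12) = 37/41.
Against R this mix gives (23/41)·13 + (18/41)·(-10) = 119/41.
All of Player II's active replies (L, C) yield 37/41, and no column does worse for Player I. The mix makes Player II indifferent and guarantees 37/41, so it is optimal.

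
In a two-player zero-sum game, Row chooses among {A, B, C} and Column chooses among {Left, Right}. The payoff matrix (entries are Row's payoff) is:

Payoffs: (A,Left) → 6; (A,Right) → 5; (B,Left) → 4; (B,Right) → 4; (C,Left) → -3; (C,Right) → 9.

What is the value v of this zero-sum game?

Row minima: A → 5, B → 4, C → -3; maximin = 5.
Column maxima: Left → 6, Right → 9; minimax = 6.
5 ≠ 6, so there is no saddle point; optimal play is mixed.
B is strictly dominated by A, so Row never plays it.
On the remaining 2×2 (A, C vs Left, Right):
Let Row play A with probability p. Expected payoff against Left: 6p + (-3)(1−p) = 9p − 3; against Right: 5p + 9(1−p) = −4p + 9.
Setting these equal: 9p − 3 = −4p + 9 ⇒ 13p = 12 ⇒ p = 12/13, and the value is (9)·(12/13) − 3 = 69/13.
For Column: with q = P(Left), equating A's and C's payoffs gives q + 5 = −12q + 9 ⇒ q = 4/13.

69/13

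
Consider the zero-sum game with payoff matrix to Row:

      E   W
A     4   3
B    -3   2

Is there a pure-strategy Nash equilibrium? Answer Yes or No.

Row minima: A → 3, B → -3; maximin = 3.
Column maxima: E → 4, W → 3; minimax = 3.
maximin = minimax = 3, so a saddle point exists.

Yes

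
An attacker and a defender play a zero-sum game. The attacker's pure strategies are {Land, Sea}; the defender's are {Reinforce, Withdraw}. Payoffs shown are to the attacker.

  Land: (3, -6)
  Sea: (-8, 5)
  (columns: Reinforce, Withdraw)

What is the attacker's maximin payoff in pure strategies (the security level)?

Row minima: Land → -6, Sea → -8.
The best of these is -6.

-6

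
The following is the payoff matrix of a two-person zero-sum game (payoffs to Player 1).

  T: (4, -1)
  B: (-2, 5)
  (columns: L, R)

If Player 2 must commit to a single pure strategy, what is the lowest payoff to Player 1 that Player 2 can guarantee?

4

Column maxima: L → 4, R → 5.
The smallest of these is 4.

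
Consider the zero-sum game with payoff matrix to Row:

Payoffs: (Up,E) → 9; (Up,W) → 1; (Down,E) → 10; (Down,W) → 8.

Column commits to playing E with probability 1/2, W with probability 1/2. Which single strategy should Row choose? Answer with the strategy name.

Expected payoff of Up: (1/2)·9 + (1/2)·1 = 5.
Expected payoff of Down: (1/2)·10 + (1/2)·8 = 9.
The largest is 9, so Row's best response is Down.

Down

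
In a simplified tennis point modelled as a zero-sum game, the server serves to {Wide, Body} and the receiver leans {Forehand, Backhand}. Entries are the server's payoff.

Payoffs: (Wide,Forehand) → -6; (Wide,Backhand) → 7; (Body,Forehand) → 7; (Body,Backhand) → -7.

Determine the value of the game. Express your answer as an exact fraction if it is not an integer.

Row minima: Wide → -6, Body → -7; maximin = -6.
Column maxima: Forehand → 7, Backhand → 7; minimax = 7.
-6 ≠ 7, so there is no saddle point; optimal play is mixed.
Let the server play Wide with probability p. Expected payoff against Forehand: (-6)p + 7(1−p) = −13p + 7; against Backhand: 7p + (-7)(1−p) = 14p − 7.
Setting these equal: −13p + 7 = 14p − 7 ⇒ −27p = -14 ⇒ p = 14/27, and the value is (-13)·(14/27) + 7 = 7/27.
For the receiver: with q = P(Forehand), equating Wide's and Body's payoffs gives −13q + 7 = 14q − 7 ⇒ q = 14/27.

7/27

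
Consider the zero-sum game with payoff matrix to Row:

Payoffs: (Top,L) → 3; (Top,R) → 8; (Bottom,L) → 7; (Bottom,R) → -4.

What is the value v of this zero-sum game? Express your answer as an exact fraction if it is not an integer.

17/4

Row minima: Top → 3, Bottom → -4; maximin = 3.
Column maxima: L → 7, R → 8; minimax = 7.
3 ≠ 7, so there is no saddle point; optimal play is mixed.
Let Row play Top with probability p. Expected payoff against L: 3p + 7(1−p) = −4p + 7; against R: 8p + (-4)(1−p) = 12p − 4.
Setting these equal: −4p + 7 = 12p − 4 ⇒ −16p = -11 ⇒ p = 11/16, and the value is (-4)·(11/16) + 7 = 17/4.
For Column: with q = P(L), equating Top's and Bottom's payoffs gives −5q + 8 = 11q − 4 ⇒ q = 3/4.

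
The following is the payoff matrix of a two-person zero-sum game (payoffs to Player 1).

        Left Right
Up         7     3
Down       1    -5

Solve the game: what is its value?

Row minima: Up → 3, Down → -5; maximin = 3.
Column maxima: Left → 7, Right → 3; minimax = 3.
Since maximin = minimax = 3, there is a saddle point and the value is 3.

3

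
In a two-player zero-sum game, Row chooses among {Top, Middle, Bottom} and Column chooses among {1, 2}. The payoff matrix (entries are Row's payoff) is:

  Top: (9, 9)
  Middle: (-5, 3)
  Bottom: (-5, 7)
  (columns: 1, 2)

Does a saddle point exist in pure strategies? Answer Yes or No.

Yes

Row minima: Top → 9, Middle → -5, Bottom → -5; maximin = 9.
Column maxima: 1 → 9, 2 → 9; minimax = 9.
maximin = minimax = 9, so a saddle point exists.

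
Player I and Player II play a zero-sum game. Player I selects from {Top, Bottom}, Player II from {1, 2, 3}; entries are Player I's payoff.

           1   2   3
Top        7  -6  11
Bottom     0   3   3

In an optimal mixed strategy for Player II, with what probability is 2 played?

7/16

Row minima: Top → -6, Bottom → 0; maximin = 0.
Column maxima: 1 → 7, 2 → 3, 3 → 11; minimax = 3.
0 ≠ 3, so there is no saddle point; optimal play is mixed.
3 is strictly dominated by 1 (it gives Player I strictly more in every row), so Player II never plays it.
On the remaining 2×2 (Top, Bottom vs 1, 2):
Let Player I play Top with probability p. Expected payoff against 1: 7p + 0(1−p) = 7p; against 2: (-6)p + 3(1−p) = −9p + 3.
Setting these equal: 7p = −9p + 3 ⇒ 16p = 3 ⇒ p = 3/16, and the value is (7)·(3/16) = 21/16.
For Player II: with q = P(1), equating Top's and Bottom's payoffs gives 13q − 6 = −3q + 3 ⇒ q = 9/16.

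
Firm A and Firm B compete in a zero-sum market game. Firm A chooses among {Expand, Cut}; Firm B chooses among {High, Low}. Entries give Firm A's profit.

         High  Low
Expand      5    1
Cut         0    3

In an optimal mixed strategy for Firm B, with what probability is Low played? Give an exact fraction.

5/7

Row minima: Expand → 1, Cut → 0; maximin = 1.
Column maxima: High → 5, Low → 3; minimax = 3.
1 ≠ 3, so there is no saddle point; optimal play is mixed.
Let Firm A play Expand with probability p. Expected payoff against High: 5p + 0(1−p) = 5p; against Low: 1p + 3(1−p) = −2p + 3.
Setting these equal: 5p = −2p + 3 ⇒ 7p = 3 ⇒ p = 3/7, and the value is (5)·(3/7) = 15/7.
For Firm B: with q = P(High), equating Expand's and Cut's payoffs gives 4q + 1 = −3q + 3 ⇒ q = 2/7.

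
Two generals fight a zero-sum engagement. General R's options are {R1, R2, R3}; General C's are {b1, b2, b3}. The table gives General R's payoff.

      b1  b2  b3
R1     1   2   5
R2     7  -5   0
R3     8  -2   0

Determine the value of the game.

18/11

Row minima: R1 → 1, R2 → -5, R3 → -2; maximin = 1.
Column maxima: b1 → 8, b2 → 2, b3 → 5; minimax = 2.
1 ≠ 2, so there is no saddle point; optimal play is mixed.
b3 is strictly dominated by b2 (it gives General R strictly more in every row), so General C never plays it.
With b3 eliminated, R2 is strictly dominated by R3 (R3 gives General R strictly more in every remaining column), so General R never plays it.
On the remaining 2×2 (R1, R3 vs b1, b2):
Let General R play R1 with probability p. Expected payoff against b1: 1p + 8(1−p) = −7p + 8; against b2: 2p + (-2)(1−p) = 4p − 2.
Setting these equal: −7p + 8 = 4p − 2 ⇒ −11p = -10 ⇒ p = 10/11, and the value is (-7)·(10/11) + 8 = 18/11.
For General C: with q = P(b1), equating R1's and R3's payoffs gives −q + 2 = 10q − 2 ⇒ q = 4/11.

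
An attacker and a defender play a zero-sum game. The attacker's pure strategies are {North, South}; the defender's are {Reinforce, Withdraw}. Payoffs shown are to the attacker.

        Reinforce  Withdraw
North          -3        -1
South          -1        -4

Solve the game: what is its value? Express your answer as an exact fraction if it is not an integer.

-11/5

Row minima: North → -3, South → -4; maximin = -3.
Column maxima: Reinforce → -1, Withdraw → -1; minimax = -1.
-3 ≠ -1, so there is no saddle point; optimal play is mixed.
Let the attacker play North with probability p. Expected payoff against Reinforce: (-3)p + (-1)(1−p) = −2p − 1; against Withdraw: (-1)p + (-4)(1−p) = 3p − 4.
Setting these equal: −2p − 1 = 3p − 4 ⇒ −5p = -3 ⇒ p = 3/5, and the value is (-2)·(3/5) − 1 = -11/5.
For the defender: with q = P(Reinforce), equating North's and South's payoffs gives −2q − 1 = 3q − 4 ⇒ q = 3/5.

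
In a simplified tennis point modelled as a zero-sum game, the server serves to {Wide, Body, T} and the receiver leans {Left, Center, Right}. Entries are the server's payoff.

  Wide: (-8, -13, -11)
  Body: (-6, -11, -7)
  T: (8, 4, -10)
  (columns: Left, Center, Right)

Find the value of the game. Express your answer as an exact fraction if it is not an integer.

-23/3

Row minima: Wide → -13, Body → -11, T → -10; maximin = -10.
Column maxima: Left → 8, Center → 4, Right → -7; minimax = -7.
-10 ≠ -7, so there is no saddle point; optimal play is mixed.
Wide is strictly dominated by Body, so the server never plays it.
Left is strictly dominated by Center (it gives the server strictly more in every row), so the receiver never plays it.
On the remaining 2×2 (Body, T vs Center, Right):
Let the server play Body with probability p. Expected payoff against Center: (-11)p + 4(1−p) = −15p + 4; against Right: (-7)p + (-10)(1−p) = 3p − 10.
Setting these equal: −15p + 4 = 3p − 10 ⇒ −18p = -14 ⇒ p = 7/9, and the value is (-15)·(7/9) + 4 = -23/3.
For the receiver: with q = P(Center), equating Body's and T's payoffs gives −4q − 7 = 14q − 10 ⇒ q = 1/6.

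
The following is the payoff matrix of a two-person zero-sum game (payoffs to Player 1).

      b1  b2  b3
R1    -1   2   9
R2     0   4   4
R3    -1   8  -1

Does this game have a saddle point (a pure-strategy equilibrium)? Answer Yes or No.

Row minima: R1 → -1, R2 → 0, R3 → -1; maximin = 0.
Column maxima: b1 → 0, b2 → 8, b3 → 9; minimax = 0.
maximin = minimax = 0, so a saddle point exists.

Yes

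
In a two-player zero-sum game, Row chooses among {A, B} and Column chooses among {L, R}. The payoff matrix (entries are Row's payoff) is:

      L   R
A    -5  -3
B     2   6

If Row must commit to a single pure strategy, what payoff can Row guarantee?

2

Row minima: A → -5, B → 2.
The best of these is 2.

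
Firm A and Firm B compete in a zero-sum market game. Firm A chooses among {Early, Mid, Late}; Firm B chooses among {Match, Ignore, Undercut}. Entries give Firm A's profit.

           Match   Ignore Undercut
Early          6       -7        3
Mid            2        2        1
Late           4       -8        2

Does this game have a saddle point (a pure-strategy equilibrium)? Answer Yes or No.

Row minima: Early → -7, Mid → 1, Late → -8; maximin = 1.
Column maxima: Match → 6, Ignore → 2, Undercut → 3; minimax = 2.
1 ≠ 2, so no pure-strategy equilibrium exists.

No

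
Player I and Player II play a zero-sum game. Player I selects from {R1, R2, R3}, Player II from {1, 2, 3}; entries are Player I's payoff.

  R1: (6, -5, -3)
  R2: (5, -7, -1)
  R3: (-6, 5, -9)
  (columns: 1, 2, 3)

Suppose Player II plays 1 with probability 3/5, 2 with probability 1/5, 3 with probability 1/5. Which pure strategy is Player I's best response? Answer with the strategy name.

R1

Expected payoff of R1: (3/5)·6 + (1/5)·(-5) + (1/5)·(-3) = 2.
Expected payoff of R2: (3/5)·5 + (1/5)·(-7) + (1/5)·(-1) = 7/5.
Expected payoff of R3: (3/5)·(-6) + (1/5)·5 + (1/5)·(-9) = -22/5.
The largest is 2, so Player I's best response is R1.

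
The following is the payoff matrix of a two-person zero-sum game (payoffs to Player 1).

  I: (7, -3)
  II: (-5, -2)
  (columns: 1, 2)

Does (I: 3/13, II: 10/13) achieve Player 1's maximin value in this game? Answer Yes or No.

Against 1 this mix gives (3/13)·7 + (10/13)·(-5) = -29/13.
Against 2 this mix gives (3/13)·(-3) + (10/13)·(-2) = -29/13.
All of Player 2's active replies (1, 2) yield -29/13, and no column does worse for Player 1. The mix makes Player 2 indifferent and guarantees -29/13, so it is optimal.

Yes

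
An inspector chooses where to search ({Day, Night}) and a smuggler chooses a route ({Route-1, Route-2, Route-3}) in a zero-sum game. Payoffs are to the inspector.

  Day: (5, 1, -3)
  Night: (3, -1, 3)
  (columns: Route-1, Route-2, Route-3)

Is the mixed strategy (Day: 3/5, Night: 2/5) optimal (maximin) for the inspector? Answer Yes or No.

No

Against Route-1 this mix gives (3/5)·5 + (2/5)·3 = 21/5.
Against Route-2 this mix gives (3/5)·1 + (2/5)·(-1) = 1/5.
Against Route-3 this mix gives (3/5)·(-3) + (2/5)·3 = -3/5.
The smuggler will play Route-3, holding the inspector to -3/5. Shifting weight toward the row that does better against Route-3 would raise this floor (the equalizing mix achieves 0 against both Route-3 and Route-2), so the proposed strategy is not optimal.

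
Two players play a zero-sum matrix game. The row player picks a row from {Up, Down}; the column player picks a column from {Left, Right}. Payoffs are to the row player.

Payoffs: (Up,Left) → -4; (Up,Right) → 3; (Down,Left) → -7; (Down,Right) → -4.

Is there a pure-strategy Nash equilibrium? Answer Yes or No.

Yes

Row minima: Up → -4, Down → -7; maximin = -4.
Column maxima: Left → -4, Right → 3; minimax = -4.
maximin = minimax = -4, so a saddle point exists.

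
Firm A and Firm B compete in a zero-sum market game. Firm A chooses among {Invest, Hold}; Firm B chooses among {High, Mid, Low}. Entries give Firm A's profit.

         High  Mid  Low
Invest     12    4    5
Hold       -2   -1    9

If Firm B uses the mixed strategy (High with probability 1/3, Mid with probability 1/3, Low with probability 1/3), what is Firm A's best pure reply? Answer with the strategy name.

Expected payoff of Invest: (1/3)·12 + (1/3)·4 + (1/3)·5 = 7.
Expected payoff of Hold: (1/3)·(-2) + (1/3)·(-1) + (1/3)·9 = 2.
The largest is 7, so Firm A's best response is Invest.

Invest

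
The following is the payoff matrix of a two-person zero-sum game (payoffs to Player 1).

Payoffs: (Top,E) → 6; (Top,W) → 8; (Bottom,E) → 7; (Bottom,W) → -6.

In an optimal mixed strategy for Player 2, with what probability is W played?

Row minima: Top → 6, Bottom → -6; maximin = 6.
Column maxima: E → 7, W → 8; minimax = 7.
6 ≠ 7, so there is no saddle point; optimal play is mixed.
Let Player 1 play Top with probability p. Expected payoff against E: 6p + 7(1−p) = −p + 7; against W: 8p + (-6)(1−p) = 14p − 6.
Setting these equal: −p + 7 = 14p − 6 ⇒ −15p = -13 ⇒ p = 13/15, and the value is (-1)·(13/15) + 7 = 92/15.
For Player 2: with q = P(E), equating Top's and Bottom's payoffs gives −2q + 8 = 13q − 6 ⇒ q = 14/15.

1/15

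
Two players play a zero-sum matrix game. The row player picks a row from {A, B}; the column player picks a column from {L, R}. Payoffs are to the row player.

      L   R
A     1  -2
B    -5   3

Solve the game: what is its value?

Row minima: A → -2, B → -5; maximin = -2.
Column maxima: L → 1, R → 3; minimax = 1.
-2 ≠ 1, so there is no saddle point; optimal play is mixed.
Let the row player play A with probability p. Expected payoff against L: 1p + (-5)(1−p) = 6p − 5; against R: (-2)p + 3(1−p) = −5p + 3.
Setting these equal: 6p − 5 = −5p + 3 ⇒ 11p = 8 ⇒ p = 8/11, and the value is (6)·(8/11) − 5 = -7/11.
For the column player: with q = P(L), equating A's and B's payoffs gives 3q − 2 = −8q + 3 ⇒ q = 5/11.

-7/11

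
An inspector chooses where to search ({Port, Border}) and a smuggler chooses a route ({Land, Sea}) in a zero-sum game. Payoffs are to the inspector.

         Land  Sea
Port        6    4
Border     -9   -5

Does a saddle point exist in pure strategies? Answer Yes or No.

Row minima: Port → 4, Border → -9; maximin = 4.
Column maxima: Land → 6, Sea → 4; minimax = 4.
maximin = minimax = 4, so a saddle point exists.

Yes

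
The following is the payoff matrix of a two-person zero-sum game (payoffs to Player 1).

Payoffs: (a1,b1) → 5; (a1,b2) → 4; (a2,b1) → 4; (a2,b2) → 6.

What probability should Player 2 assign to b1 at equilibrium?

Row minima: a1 → 4, a2 → 4; maximin = 4.
Column maxima: b1 → 5, b2 → 6; minimax = 5.
4 ≠ 5, so there is no saddle point; optimal play is mixed.
Let Player 1 play a1 with probability p. Expected payoff against b1: 5p + 4(1−p) = p + 4; against b2: 4p + 6(1−p) = −2p + 6.
Setting these equal: p + 4 = −2p + 6 ⇒ 3p = 2 ⇒ p = 2/3, and the value is (1)·(2/3) + 4 = 14/3.
For Player 2: with q = P(b1), equating a1's and a2's payoffs gives q + 4 = −2q + 6 ⇒ q = 2/3.

2/3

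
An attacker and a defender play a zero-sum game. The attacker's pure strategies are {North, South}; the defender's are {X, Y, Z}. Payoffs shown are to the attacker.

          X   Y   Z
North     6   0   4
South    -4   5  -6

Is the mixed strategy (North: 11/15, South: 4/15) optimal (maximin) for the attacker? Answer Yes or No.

Yes

Against X this mix gives (11/15)·6 + (4/15)·(-4) = 10/3.
Against Y this mix gives (11/15)·0 + (4/15)·5 = 4/3.
Against Z this mix gives (11/15)·4 + (4/15)·(-6) = 4/3.
All of the defender's active replies (Y, Z) yield 4/3, and no column does worse for the attacker. The mix makes the defender indifferent and guarantees 4/3, so it is optimal.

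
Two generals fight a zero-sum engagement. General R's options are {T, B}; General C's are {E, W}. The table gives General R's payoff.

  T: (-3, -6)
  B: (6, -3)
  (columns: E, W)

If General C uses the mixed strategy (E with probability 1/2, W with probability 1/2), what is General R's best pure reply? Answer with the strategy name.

Expected payoff of T: (1/2)·(-3) + (1/2)·(-6) = -9/2.
Expected payoff of B: (1/2)·6 + (1/2)·(-3) = 3/2.
The largest is 3/2, so General R's best response is B.

B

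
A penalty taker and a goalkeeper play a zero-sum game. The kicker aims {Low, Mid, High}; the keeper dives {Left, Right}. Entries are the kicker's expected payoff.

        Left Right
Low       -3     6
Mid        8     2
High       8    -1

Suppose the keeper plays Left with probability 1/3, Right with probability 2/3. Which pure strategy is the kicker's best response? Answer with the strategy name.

Mid

Expected payoff of Low: (1/3)·(-3) + (2/3)·6 = 3.
Expected payoff of Mid: (1/3)·8 + (2/3)·2 = 4.
Expected payoff of High: (1/3)·8 + (2/3)·(-1) = 2.
The largest is 4, so the kicker's best response is Mid.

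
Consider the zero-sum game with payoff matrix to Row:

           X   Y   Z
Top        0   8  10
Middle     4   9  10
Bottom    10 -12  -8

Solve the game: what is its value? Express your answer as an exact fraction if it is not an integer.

46/9

Row minima: Top → 0, Middle → 4, Bottom → -12; maximin = 4.
Column maxima: X → 10, Y → 9, Z → 10; minimax = 9.
4 ≠ 9, so there is no saddle point; optimal play is mixed.
Z is strictly dominated by Y (it gives Row strictly more in every row), so Column never plays it.
With Z eliminated, Top is strictly dominated by Middle (Middle gives Row strictly more in every remaining column), so Row never plays it.
On the remaining 2×2 (Middle, Bottom vs X, Y):
Let Row play Middle with probability p. Expected payoff against X: 4p + 10(1−p) = −6p + 10; against Y: 9p + (-12)(1−p) = 21p − 12.
Setting these equal: −6p + 10 = 21p − 12 ⇒ −27p = -22 ⇒ p = 22/27, and the value is (-6)·(22/27) + 10 = 46/9.
For Column: with q = P(X), equating Middle's and Bottom's payoffs gives −5q + 9 = 22q − 12 ⇒ q = 7/9.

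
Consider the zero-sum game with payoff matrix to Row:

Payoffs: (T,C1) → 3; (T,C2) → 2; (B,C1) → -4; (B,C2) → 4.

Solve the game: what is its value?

Row minima: T → 2, B → -4; maximin = 2.
Column maxima: C1 → 3, C2 → 4; minimax = 3.
2 ≠ 3, so there is no saddle point; optimal play is mixed.
Let Row play T with probability p. Expected payoff against C1: 3p + (-4)(1−p) = 7p − 4; against C2: 2p + 4(1−p) = −2p + 4.
Setting these equal: 7p − 4 = −2p + 4 ⇒ 9p = 8 ⇒ p = 8/9, and the value is (7)·(8/9) − 4 = 20/9.
For Column: with q = P(C1), equating T's and B's payoffs gives q + 2 = −8q + 4 ⇒ q = 2/9.

20/9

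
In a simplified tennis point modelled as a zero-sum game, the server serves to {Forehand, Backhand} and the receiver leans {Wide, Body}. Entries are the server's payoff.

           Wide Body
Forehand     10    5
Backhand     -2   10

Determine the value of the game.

110/17

Row minima: Forehand → 5, Backhand → -2; maximin = 5.
Column maxima: Wide → 10, Body → 10; minimax = 10.
5 ≠ 10, so there is no saddle point; optimal play is mixed.
Let the server play Forehand with probability p. Expected payoff against Wide: 10p + (-2)(1−p) = 12p − 2; against Body: 5p + 10(1−p) = −5p + 10.
Setting these equal: 12p − 2 = −5p + 10 ⇒ 17p = 12 ⇒ p = 12/17, and the value is (12)·(12/17) − 2 = 110/17.
For the receiver: with q = P(Wide), equating Forehand's and Backhand's payoffs gives 5q + 5 = −12q + 10 ⇒ q = 5/17.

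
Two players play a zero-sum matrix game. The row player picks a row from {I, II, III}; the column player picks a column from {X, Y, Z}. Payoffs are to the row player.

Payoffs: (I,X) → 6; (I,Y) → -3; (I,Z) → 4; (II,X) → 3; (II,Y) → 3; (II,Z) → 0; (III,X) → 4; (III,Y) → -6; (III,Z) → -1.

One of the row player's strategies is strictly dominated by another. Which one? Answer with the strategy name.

I gives a strictly higher payoff than III against every column: 6 > 4, -3 > -6, 4 > -1.
So III is strictly dominated and the row player never plays it.

III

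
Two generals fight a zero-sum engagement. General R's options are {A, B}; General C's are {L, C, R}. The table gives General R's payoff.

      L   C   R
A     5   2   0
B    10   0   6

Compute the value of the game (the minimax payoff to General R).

Row minima: A → 0, B → 0; maximin = 0.
Column maxima: L → 10, C → 2, R → 6; minimax = 2.
0 ≠ 2, so there is no saddle point; optimal play is mixed.
L is strictly dominated by C (it gives General R strictly more in every row), so General C never plays it.
On the remaining 2×2 (A, B vs C, R):
Let General R play A with probability p. Expected payoff against C: 2p + 0(1−p) = 2p; against R: 0p + 6(1−p) = −6p + 6.
Setting these equal: 2p = −6p + 6 ⇒ 8p = 6 ⇒ p = 3/4, and the value is (2)·(3/4) = 3/2.
For General C: with q = P(C), equating A's and B's payoffs gives 2q = −6q + 6 ⇒ q = 3/4.

3/2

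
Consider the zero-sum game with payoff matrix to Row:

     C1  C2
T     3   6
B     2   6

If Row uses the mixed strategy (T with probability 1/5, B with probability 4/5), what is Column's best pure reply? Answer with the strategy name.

C1

If Column plays C1, Row's expected payoff is (1/5)·3 + (4/5)·2 = 11/5.
If Column plays C2, Row's expected payoff is (1/5)·6 + (4/5)·6 = 6.
Column minimizes Row's payoff; the smallest is 11/5, so the best response is C1.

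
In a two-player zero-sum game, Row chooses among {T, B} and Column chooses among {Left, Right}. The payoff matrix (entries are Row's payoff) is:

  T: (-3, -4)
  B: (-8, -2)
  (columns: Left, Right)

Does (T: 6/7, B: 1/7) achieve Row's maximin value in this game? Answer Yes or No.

Yes

Against Left this mix gives (6/7)·(-3) + (1/7)·(-8) = -26/7.
Against Right this mix gives (6/7)·(-4) + (1/7)·(-2) = -26/7.
All of Column's active replies (Left, Right) yield -26/7, and no column does worse for Row. The mix makes Column indifferent and guarantees -26/7, so it is optimal.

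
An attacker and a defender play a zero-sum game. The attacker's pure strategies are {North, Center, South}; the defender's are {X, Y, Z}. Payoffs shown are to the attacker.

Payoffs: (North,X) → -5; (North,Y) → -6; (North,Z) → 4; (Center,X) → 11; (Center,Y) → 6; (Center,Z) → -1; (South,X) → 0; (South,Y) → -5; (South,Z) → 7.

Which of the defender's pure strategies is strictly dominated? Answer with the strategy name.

X

Y holds the attacker's payoff strictly below X in every row: -6 < -5, 6 < 11, -5 < 0.
So X is strictly dominated for the defender.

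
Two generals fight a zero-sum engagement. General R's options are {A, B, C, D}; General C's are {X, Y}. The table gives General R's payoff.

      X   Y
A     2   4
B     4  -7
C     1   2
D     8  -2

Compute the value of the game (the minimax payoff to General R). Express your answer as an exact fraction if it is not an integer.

3

Row minima: A → 2, B → -7, C → 1, D → -2; maximin = 2.
Column maxima: X → 8, Y → 4; minimax = 4.
2 ≠ 4, so there is no saddle point; optimal play is mixed.
B is strictly dominated by D, so General R never plays it.
C is strictly dominated by A, so General R never plays it.
On the remaining 2×2 (A, D vs X, Y):
Let General R play A with probability p. Expected payoff against X: 2p + 8(1−p) = −6p + 8; against Y: 4p + (-2)(1−p) = 6p − 2.
Setting these equal: −6p + 8 = 6p − 2 ⇒ −12p = -10 ⇒ p = 5/6, and the value is (-6)·(5/6) + 8 = 3.
For General C: with q = P(X), equating A's and D's payoffs gives −2q + 4 = 10q − 2 ⇒ q = 1/2.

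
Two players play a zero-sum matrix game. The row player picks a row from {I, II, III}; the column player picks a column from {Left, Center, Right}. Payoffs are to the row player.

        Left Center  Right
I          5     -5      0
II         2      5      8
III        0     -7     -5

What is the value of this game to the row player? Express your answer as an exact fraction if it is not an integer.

35/13

Row minima: I → -5, II → 2, III → -7; maximin = 2.
Column maxima: Left → 5, Center → 5, Right → 8; minimax = 5.
2 ≠ 5, so there is no saddle point; optimal play is mixed.
III is strictly dominated by I, so the row player never plays it.
Right is strictly dominated by Center (it gives the row player strictly more in every row), so the column player never plays it.
On the remaining 2×2 (I, II vs Left, Center):
Let the row player play I with probability p. Expected payoff against Left: 5p + 2(1−p) = 3p + 2; against Center: (-5)p + 5(1−p) = −10p + 5.
Setting these equal: 3p + 2 = −10p + 5 ⇒ 13p = 3 ⇒ p = 3/13, and the value is (3)·(3/13) + 2 = 35/13.
For the column player: with q = P(Left), equating I's and II's payoffs gives 10q − 5 = −3q + 5 ⇒ q = 10/13.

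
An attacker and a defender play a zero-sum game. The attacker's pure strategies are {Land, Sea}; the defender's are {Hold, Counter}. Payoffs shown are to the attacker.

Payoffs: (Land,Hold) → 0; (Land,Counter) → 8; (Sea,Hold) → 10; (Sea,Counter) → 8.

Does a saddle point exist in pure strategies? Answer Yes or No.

Row minima: Land → 0, Sea → 8; maximin = 8.
Column maxima: Hold → 10, Counter → 8; minimax = 8.
maximin = minimax = 8, so a saddle point exists.

Yes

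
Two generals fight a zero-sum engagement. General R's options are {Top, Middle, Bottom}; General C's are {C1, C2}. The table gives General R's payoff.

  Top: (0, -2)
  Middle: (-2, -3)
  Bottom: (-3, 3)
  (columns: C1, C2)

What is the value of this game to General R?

-3/4

Row minima: Top → -2, Middle → -3, Bottom → -3; maximin = -2.
Column maxima: C1 → 0, C2 → 3; minimax = 0.
-2 ≠ 0, so there is no saddle point; optimal play is mixed.
Middle is strictly dominated by Top, so General R never plays it.
On the remaining 2×2 (Top, Bottom vs C1, C2):
Let General R play Top with probability p. Expected payoff against C1: 0p + (-3)(1−p) = 3p − 3; against C2: (-2)p + 3(1−p) = −5p + 3.
Setting these equal: 3p − 3 = −5p + 3 ⇒ 8p = 6 ⇒ p = 3/4, and the value is (3)·(3/4) − 3 = -3/4.
For General C: with q = P(C1), equating Top's and Bottom's payoffs gives 2q − 2 = −6q + 3 ⇒ q = 5/8.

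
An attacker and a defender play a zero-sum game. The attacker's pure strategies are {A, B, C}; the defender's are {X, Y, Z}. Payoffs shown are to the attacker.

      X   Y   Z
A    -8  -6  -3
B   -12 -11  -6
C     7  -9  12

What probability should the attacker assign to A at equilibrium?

8/9

Row minima: A → -8, B → -12, C → -9; maximin = -8.
Column maxima: X → 7, Y → -6, Z → 12; minimax = -6.
-8 ≠ -6, so there is no saddle point; optimal play is mixed.
B is strictly dominated by A, so the attacker never plays it.
Z is strictly dominated by X (it gives the attacker strictly more in every row), so the defender never plays it.
On the remaining 2×2 (A, C vs X, Y):
Let the attacker play A with probability p. Expected payoff against X: (-8)p + 7(1−p) = −15p + 7; against Y: (-6)p + (-9)(1−p) = 3p − 9.
Setting these equal: −15p + 7 = 3p − 9 ⇒ −18p = -16 ⇒ p = 8/9, and the value is (-15)·(8/9) + 7 = -19/3.
For the defender: with q = P(X), equating A's and C's payoffs gives −2q − 6 = 16q − 9 ⇒ q = 1/6.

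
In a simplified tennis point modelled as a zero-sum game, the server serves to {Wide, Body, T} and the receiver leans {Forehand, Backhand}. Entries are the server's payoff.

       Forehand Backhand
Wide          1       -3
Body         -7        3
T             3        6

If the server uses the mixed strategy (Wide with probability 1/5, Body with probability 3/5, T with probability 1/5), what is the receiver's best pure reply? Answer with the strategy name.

If the receiver plays Forehand, the server's expected payoff is (1/5)·1 + (3/5)·(-7) + (1/5)·3 = -17/5.
If the receiver plays Backhand, the server's expected payoff is (1/5)·(-3) + (3/5)·3 + (1/5)·6 = 12/5.
The receiver minimizes the server's payoff; the smallest is -17/5, so the best response is Forehand.

Forehand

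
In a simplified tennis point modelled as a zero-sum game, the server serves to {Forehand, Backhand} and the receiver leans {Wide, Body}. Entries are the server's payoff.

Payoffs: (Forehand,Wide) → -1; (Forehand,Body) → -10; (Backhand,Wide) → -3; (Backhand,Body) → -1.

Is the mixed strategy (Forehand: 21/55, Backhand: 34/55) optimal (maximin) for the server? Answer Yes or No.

No

Against Wide this mix gives (21/55)·(-1) + (34/55)·(-3) = -123/55.
Against Body this mix gives (21/55)·(-10) + (34/55)·(-1) = -244/55.
The receiver will play Body, holding the server to -244/55. Shifting weight toward the row that does better against Body would raise this floor (the equalizing mix achieves -29/11 against both Body and Wide), so the proposed strategy is not optimal.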